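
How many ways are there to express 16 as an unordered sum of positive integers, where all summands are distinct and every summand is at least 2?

The partitions of 16 that satisfy the conditions:
16
2,14
3,13
4,12
5,11
2,3,11
6,10
2,4,10
7,9
2,5,9
3,4,9
2,6,8
3,5,8
3,6,7
4,5,7
2,3,4,7
2,3,5,6

17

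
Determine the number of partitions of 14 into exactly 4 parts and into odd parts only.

6

The partitions of 14 that satisfy the conditions:
1, 1, 1, 11
1, 1, 3, 9
1, 1, 5, 7
1, 3, 3, 7
1, 3, 5, 5
3, 3, 3, 5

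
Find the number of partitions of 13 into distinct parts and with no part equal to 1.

10

Enumerating:
13
11,2
10,3
9,4
8,5
8,3,2
7,6
7,4,2
6,5,2
6,4,3
Counting gives 10.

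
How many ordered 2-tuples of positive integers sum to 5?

4

Place 1 bars in the 4 internal gaps of a row of 5 dots: C(4,1) = 4.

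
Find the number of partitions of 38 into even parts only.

490

There are 490 such partitions.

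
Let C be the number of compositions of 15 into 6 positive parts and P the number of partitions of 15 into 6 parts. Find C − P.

1976

Ordered (compositions into 6 parts): C(14,5) = 2002.
Unordered (partitions into 6 parts): 26.
Difference: 2002 − 26 = 1976.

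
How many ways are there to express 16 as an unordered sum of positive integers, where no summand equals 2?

There are 96 such partitions.

96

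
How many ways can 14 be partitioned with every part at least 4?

7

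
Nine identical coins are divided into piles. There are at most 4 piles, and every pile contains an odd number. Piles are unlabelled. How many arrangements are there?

4

Listing the qualifying partitions of 9:
9
7 + 1 + 1
5 + 3 + 1
3 + 3 + 3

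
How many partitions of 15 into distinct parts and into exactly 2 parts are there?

7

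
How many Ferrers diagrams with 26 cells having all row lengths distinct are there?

There are 165 such partitions.

165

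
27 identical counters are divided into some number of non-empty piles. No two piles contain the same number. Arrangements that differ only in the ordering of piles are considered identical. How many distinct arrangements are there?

192

A full systematic count gives 192.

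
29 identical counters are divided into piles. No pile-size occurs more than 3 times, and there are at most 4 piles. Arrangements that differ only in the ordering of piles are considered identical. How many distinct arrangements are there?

270

Direct enumeration gives 270 partitions.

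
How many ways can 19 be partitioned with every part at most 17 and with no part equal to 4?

Enumerating by decreasing first part gives 312 partitions in all.

312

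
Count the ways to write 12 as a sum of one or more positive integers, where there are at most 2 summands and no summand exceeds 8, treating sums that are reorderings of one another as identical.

3

They are:
8,4
7,5
6,6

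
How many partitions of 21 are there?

792

Counting exhaustively, 792 partitions satisfy the conditions.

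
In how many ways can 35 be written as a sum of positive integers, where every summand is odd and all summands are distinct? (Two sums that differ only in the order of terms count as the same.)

29

A partial list (first 12 by largest part):
35
31, 3, 1
29, 5, 1
27, 7, 1
27, 5, 3
25, 9, 1
25, 7, 3
23, 11, 1
23, 9, 3
23, 7, 5
21, 13, 1
21, 11, 3
…and 17 more, for 29 total.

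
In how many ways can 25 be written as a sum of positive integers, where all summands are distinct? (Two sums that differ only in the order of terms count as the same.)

A full systematic count gives 142.

142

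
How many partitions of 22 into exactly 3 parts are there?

A partial list (first 12 by largest part):
20+1+1
19+2+1
18+3+1
18+2+2
17+4+1
17+3+2
16+5+1
16+4+2
16+3+3
15+6+1
15+5+2
15+4+3
…and 28 more, for 40 total.

40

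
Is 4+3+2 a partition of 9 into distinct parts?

The parts sum to 9, and the condition 'all summands are distinct' holds.

Yes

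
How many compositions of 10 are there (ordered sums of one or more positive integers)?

512

There are 9 gaps and each independently is a cut or not, giving 2^9 = 512.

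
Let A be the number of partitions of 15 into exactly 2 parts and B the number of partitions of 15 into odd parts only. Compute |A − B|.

Partitions of 15 into exactly 2 parts: 7.
Partitions of 15 into odd parts only: 27.
|7 − 27| = 20.

20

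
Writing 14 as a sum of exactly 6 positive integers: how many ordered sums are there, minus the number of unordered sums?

1267

Ordered (compositions into 6 parts): C(13,5) = 1287.
Partitions of 14 into exactly 6 parts: 20.
Difference: 1287 − 20 = 1267.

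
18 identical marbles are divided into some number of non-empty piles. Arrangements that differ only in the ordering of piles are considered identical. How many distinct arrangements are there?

A full systematic count gives 385.

385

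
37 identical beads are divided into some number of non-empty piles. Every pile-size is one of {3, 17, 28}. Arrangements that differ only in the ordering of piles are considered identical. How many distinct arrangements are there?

2

The partitions of 37 that satisfy the conditions:
3,3,3,28
3,17,17
Counting gives 2.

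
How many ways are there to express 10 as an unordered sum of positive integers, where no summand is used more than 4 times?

There are too many to list fully; the first 12 (by largest part) are:
10
9+1
8+2
8+1+1
7+3
7+2+1
7+1+1+1
6+4
6+3+1
6+2+2
6+2+1+1
6+1+1+1+1
…and 22 more, for 34 total.

34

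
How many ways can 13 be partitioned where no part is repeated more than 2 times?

There are too many to list fully; the first 12 (by largest part) are:
13
12, 1
11, 2
11, 1, 1
10, 3
10, 2, 1
9, 4
9, 3, 1
9, 2, 2
9, 2, 1, 1
8, 5
8, 4, 1
…and 32 more, for 44 total.

44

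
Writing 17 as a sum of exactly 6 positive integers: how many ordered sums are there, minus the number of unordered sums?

4324

Compositions: C(16,5) = 4368.
Partitions of 17 into exactly 6 parts: 44.
Difference: 4368 − 44 = 4324.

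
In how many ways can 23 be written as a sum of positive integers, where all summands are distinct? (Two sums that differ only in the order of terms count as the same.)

Direct enumeration gives 104 partitions.

104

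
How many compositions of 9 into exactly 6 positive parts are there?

56

Equivalently, choose which 5 of the 8 gaps become plus signs: C(8,5) = 56.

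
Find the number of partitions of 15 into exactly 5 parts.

A partial list (first 12 by largest part):
11,1,1,1,1
10,2,1,1,1
9,3,1,1,1
9,2,2,1,1
8,4,1,1,1
8,3,2,1,1
8,2,2,2,1
7,5,1,1,1
7,4,2,1,1
7,3,3,1,1
7,3,2,2,1
7,2,2,2,2
…and 18 more, for 30 total.

30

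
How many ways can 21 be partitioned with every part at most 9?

598

There are 598 such partitions.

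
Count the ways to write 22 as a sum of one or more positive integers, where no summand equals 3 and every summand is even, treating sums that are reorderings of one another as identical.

There are too many to list fully; the first 12 (by largest part) are:
22
2,20
4,18
2,2,18
6,16
2,4,16
2,2,2,16
8,14
2,6,14
4,4,14
2,2,4,14
2,2,2,2,14
…and 44 more, for 56 total.

56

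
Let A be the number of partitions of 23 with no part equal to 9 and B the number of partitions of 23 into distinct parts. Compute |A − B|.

Partitions of 23 with no part equal to 9: 1120.
Partitions of 23 into distinct parts: 104.
|1120 − 104| = 1016.

1016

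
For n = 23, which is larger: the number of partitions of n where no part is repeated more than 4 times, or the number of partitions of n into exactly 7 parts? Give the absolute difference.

605

Partitions of 23 where no part is repeated more than 4 times: 769.
Partitions of 23 into exactly 7 parts: 164.
|769 − 164| = 605.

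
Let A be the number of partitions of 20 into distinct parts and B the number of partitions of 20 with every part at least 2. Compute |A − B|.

73

Partitions of 20 into distinct parts: 64.
Partitions of 20 with every part at least 2: 137.
|64 − 137| = 73.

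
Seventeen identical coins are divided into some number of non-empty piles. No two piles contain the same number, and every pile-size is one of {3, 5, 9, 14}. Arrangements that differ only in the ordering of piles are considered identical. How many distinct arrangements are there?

Enumerating:
14, 3
9, 5, 3

2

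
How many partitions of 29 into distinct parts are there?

Direct enumeration gives 256 partitions.

256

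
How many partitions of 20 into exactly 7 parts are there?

82

Enumerating by decreasing first part gives 82 partitions in all.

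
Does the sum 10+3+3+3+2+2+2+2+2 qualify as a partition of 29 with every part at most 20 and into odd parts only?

The parts sum to 29, and the condition 'every summand is odd' is violated.

No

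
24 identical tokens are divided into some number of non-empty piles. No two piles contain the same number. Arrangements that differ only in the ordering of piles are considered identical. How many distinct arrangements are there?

122

A full systematic count gives 122.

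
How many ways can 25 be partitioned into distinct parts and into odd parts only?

12

The partitions of 25 that satisfy the conditions:
25
21, 3, 1
19, 5, 1
17, 7, 1
17, 5, 3
15, 9, 1
15, 7, 3
13, 11, 1
13, 9, 3
13, 7, 5
11, 9, 5
9, 7, 5, 3, 1
Counting gives 12.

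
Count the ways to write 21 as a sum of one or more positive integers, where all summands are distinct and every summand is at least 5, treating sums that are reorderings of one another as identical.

10

Enumerating:
21
5+16
6+15
7+14
8+13
9+12
10+11
5+6+10
5+7+9
6+7+8
That's 10 in total.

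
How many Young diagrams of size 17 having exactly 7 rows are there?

38

A partial list (first 12 by largest part):
1, 1, 1, 1, 1, 1, 11
1, 1, 1, 1, 1, 2, 10
1, 1, 1, 1, 1, 3, 9
1, 1, 1, 1, 2, 2, 9
1, 1, 1, 1, 1, 4, 8
1, 1, 1, 1, 2, 3, 8
1, 1, 1, 2, 2, 2, 8
1, 1, 1, 1, 1, 5, 7
1, 1, 1, 1, 2, 4, 7
1, 1, 1, 1, 3, 3, 7
1, 1, 1, 2, 2, 3, 7
1, 1, 2, 2, 2, 2, 7
…and 26 more, for 38 total.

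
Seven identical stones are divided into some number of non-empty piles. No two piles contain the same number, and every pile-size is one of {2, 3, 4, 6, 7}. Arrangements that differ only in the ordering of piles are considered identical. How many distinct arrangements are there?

Enumerating:
7
3+4

2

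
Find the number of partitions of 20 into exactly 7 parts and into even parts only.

3

They are:
2+2+2+2+2+2+8
2+2+2+2+2+4+6
2+2+2+2+4+4+4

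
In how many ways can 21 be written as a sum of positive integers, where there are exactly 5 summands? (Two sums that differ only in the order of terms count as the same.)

101

There are 101 such partitions.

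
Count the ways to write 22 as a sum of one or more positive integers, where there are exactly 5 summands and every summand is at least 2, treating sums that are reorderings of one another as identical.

There are too many to list fully; the first 12 (by largest part) are:
2, 2, 2, 2, 14
2, 2, 2, 3, 13
2, 2, 2, 4, 12
2, 2, 3, 3, 12
2, 2, 2, 5, 11
2, 2, 3, 4, 11
2, 3, 3, 3, 11
2, 2, 2, 6, 10
2, 2, 3, 5, 10
2, 2, 4, 4, 10
2, 3, 3, 4, 10
3, 3, 3, 3, 10
…and 35 more, for 47 total.

47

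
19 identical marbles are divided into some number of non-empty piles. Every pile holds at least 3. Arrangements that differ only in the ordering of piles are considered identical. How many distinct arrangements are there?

There are too many to list fully; the first 12 (by largest part) are:
19
16+3
15+4
14+5
13+6
13+3+3
12+7
12+4+3
11+8
11+5+3
11+4+4
10+9
…and 27 more, for 39 total.

39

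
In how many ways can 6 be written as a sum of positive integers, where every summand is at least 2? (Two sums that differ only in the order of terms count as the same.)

Listing the qualifying partitions of 6:
6
4, 2
3, 3
2, 2, 2
Counting gives 4.

4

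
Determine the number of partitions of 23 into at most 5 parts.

There are 291 such partitions.

291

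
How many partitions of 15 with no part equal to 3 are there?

Systematic enumeration (by largest part, then next-largest, …) yields 99.

99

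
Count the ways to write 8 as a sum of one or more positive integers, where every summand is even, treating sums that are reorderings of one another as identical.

They are:
8
2 + 6
4 + 4
2 + 2 + 4
2 + 2 + 2 + 2
That's 5 in total.

5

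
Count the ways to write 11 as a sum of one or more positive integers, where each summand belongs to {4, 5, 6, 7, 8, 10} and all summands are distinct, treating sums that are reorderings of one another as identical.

The partitions of 11 that satisfy the conditions:
4 + 7
5 + 6

2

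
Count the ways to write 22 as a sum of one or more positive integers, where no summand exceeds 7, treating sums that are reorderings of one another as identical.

522

There are 522 such partitions.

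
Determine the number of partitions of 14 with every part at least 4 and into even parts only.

4

Enumerating:
14
10+4
8+6
6+4+4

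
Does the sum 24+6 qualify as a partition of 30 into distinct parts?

The parts sum to 30, and the condition 'all summands are distinct' holds.

Yes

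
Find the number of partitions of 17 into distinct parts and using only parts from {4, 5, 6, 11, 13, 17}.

3

Listing the qualifying partitions of 17:
17
4,13
6,11
Counting gives 3.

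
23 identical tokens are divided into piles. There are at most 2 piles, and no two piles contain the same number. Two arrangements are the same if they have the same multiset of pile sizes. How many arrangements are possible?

Enumerating:
23
22,1
21,2
20,3
19,4
18,5
17,6
16,7
15,8
14,9
13,10
12,11

12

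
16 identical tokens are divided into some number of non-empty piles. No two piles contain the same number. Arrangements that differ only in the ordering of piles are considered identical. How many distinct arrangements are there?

A partial list (first 12 by largest part):
16
1 + 15
2 + 14
3 + 13
1 + 2 + 13
4 + 12
1 + 3 + 12
5 + 11
1 + 4 + 11
2 + 3 + 11
6 + 10
1 + 5 + 10
…and 20 more, for 32 total.

32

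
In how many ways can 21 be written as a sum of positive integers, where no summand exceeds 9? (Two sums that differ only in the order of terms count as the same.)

598

Enumerating by decreasing first part gives 598 partitions in all.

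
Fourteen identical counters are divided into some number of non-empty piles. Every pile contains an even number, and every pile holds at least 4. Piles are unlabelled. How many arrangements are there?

Listing the qualifying partitions of 14:
14
4,10
6,8
4,4,6
That's 4 in total.

4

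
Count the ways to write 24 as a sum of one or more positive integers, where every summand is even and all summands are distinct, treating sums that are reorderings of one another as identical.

15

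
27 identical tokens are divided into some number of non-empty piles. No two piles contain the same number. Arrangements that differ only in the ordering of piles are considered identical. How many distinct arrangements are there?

Enumerating by decreasing first part gives 192 partitions in all.

192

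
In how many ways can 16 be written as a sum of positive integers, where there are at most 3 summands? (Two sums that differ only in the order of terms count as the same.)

30

There are too many to list fully; the first 12 (by largest part) are:
16
15,1
14,2
14,1,1
13,3
13,2,1
12,4
12,3,1
12,2,2
11,5
11,4,1
11,3,2
…and 18 more, for 30 total.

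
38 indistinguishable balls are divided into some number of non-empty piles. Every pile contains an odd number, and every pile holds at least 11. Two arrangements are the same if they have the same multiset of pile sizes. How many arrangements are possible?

5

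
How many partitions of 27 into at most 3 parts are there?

Enumerating by decreasing first part gives 75 partitions in all.

75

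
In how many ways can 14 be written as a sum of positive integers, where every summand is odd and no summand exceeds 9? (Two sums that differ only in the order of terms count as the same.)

Enumerating:
9 + 5
9 + 3 + 1 + 1
9 + 1 + 1 + 1 + 1 + 1
7 + 7
7 + 5 + 1 + 1
7 + 3 + 3 + 1
7 + 3 + 1 + 1 + 1 + 1
7 + 1 + 1 + 1 + 1 + 1 + 1 + 1
5 + 5 + 3 + 1
5 + 5 + 1 + 1 + 1 + 1
5 + 3 + 3 + 3
5 + 3 + 3 + 1 + 1 + 1
5 + 3 + 1 + 1 + 1 + 1 + 1 + 1
5 + 1 + 1 + 1 + 1 + 1 + 1 + 1 + 1 + 1
3 + 3 + 3 + 3 + 1 + 1
3 + 3 + 3 + 1 + 1 + 1 + 1 + 1
3 + 3 + 1 + 1 + 1 + 1 + 1 + 1 + 1 + 1
3 + 1 + 1 + 1 + 1 + 1 + 1 + 1 + 1 + 1 + 1 + 1
1 + 1 + 1 + 1 + 1 + 1 + 1 + 1 + 1 + 1 + 1 + 1 + 1 + 1
That's 19 in total.

19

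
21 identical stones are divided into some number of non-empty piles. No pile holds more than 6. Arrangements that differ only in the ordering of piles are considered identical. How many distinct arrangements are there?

331

Enumerating by decreasing first part gives 331 partitions in all.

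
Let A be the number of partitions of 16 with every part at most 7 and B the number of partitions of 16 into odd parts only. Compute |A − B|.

132

Partitions of 16 with every part at most 7: 164.
Partitions of 16 into odd parts only: 32.
|164 − 32| = 132.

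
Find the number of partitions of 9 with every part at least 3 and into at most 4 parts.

4

Listing the qualifying partitions of 9:
9
6 + 3
5 + 4
3 + 3 + 3
That's 4 in total.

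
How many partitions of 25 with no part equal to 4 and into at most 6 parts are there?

Systematic enumeration (by largest part, then next-largest, …) yields 391.

391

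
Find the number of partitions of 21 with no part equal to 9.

A full systematic count gives 715.

715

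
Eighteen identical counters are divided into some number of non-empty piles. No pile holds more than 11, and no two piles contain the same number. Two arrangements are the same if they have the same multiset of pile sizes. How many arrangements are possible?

A partial list (first 12 by largest part):
11 + 7
11 + 6 + 1
11 + 5 + 2
11 + 4 + 3
11 + 4 + 2 + 1
10 + 8
10 + 7 + 1
10 + 6 + 2
10 + 5 + 3
10 + 5 + 2 + 1
10 + 4 + 3 + 1
9 + 8 + 1
…and 20 more, for 32 total.

32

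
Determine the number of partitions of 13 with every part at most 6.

Systematic enumeration (by largest part, then next-largest, …) yields 71.

71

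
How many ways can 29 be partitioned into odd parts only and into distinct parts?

17

The partitions of 29 that satisfy the conditions:
29
25+3+1
23+5+1
21+7+1
21+5+3
19+9+1
19+7+3
17+11+1
17+9+3
17+7+5
15+13+1
15+11+3
15+9+5
13+11+5
13+9+7
13+7+5+3+1
11+9+5+3+1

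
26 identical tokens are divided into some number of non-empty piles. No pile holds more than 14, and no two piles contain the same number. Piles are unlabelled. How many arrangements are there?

110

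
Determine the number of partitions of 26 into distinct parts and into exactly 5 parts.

There are too many to list fully; the first 12 (by largest part) are:
16+4+3+2+1
15+5+3+2+1
14+6+3+2+1
14+5+4+2+1
13+7+3+2+1
13+6+4+2+1
13+5+4+3+1
12+8+3+2+1
12+7+4+2+1
12+6+5+2+1
12+6+4+3+1
12+5+4+3+2
…and 25 more, for 37 total.

37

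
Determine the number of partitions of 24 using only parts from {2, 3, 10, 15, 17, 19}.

Enumerating:
19 + 3 + 2
17 + 3 + 2 + 2
15 + 3 + 3 + 3
15 + 3 + 2 + 2 + 2
10 + 10 + 2 + 2
10 + 3 + 3 + 3 + 3 + 2
10 + 3 + 3 + 2 + 2 + 2 + 2
10 + 2 + 2 + 2 + 2 + 2 + 2 + 2
3 + 3 + 3 + 3 + 3 + 3 + 3 + 3
3 + 3 + 3 + 3 + 3 + 3 + 2 + 2 + 2
3 + 3 + 3 + 3 + 2 + 2 + 2 + 2 + 2 + 2
3 + 3 + 2 + 2 + 2 + 2 + 2 + 2 + 2 + 2 + 2
2 + 2 + 2 + 2 + 2 + 2 + 2 + 2 + 2 + 2 + 2 + 2
Counting gives 13.

13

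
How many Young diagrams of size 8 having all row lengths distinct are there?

Enumerating:
8
1 + 7
2 + 6
3 + 5
1 + 2 + 5
1 + 3 + 4
Counting gives 6.

6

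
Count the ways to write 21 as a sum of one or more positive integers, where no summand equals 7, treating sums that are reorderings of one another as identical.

657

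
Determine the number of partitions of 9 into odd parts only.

8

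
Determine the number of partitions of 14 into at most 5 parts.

70

There are too many to list fully; the first 12 (by largest part) are:
14
13, 1
12, 2
12, 1, 1
11, 3
11, 2, 1
11, 1, 1, 1
10, 4
10, 3, 1
10, 2, 2
10, 2, 1, 1
10, 1, 1, 1, 1
…and 58 more, for 70 total.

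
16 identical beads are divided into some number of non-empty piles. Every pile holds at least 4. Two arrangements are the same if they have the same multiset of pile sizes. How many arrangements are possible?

Enumerating:
16
12 + 4
11 + 5
10 + 6
9 + 7
8 + 8
8 + 4 + 4
7 + 5 + 4
6 + 6 + 4
6 + 5 + 5
4 + 4 + 4 + 4

11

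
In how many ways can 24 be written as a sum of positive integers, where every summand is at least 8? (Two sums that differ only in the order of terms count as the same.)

Listing the qualifying partitions of 24:
24
8, 16
9, 15
10, 14
11, 13
12, 12
8, 8, 8
Counting gives 7.

7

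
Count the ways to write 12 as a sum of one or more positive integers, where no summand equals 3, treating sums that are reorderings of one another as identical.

There are too many to list fully; the first 12 (by largest part) are:
12
1+11
2+10
1+1+10
1+2+9
1+1+1+9
4+8
2+2+8
1+1+2+8
1+1+1+1+8
5+7
1+4+7
…and 35 more, for 47 total.

47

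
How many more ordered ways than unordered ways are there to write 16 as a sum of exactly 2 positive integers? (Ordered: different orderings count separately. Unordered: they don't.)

7

Ordered (compositions into 2 parts): C(15,1) = 15.
Unordered (partitions into 2 parts): 8.
Difference: 15 − 8 = 7.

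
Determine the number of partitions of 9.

A partial list (first 12 by largest part):
9
8, 1
7, 2
7, 1, 1
6, 3
6, 2, 1
6, 1, 1, 1
5, 4
5, 3, 1
5, 2, 2
5, 2, 1, 1
5, 1, 1, 1, 1
…and 18 more, for 30 total.

30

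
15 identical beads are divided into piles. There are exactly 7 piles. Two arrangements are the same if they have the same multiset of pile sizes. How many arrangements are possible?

21

Listing the qualifying partitions of 15:
9 + 1 + 1 + 1 + 1 + 1 + 1
8 + 2 + 1 + 1 + 1 + 1 + 1
7 + 3 + 1 + 1 + 1 + 1 + 1
7 + 2 + 2 + 1 + 1 + 1 + 1
6 + 4 + 1 + 1 + 1 + 1 + 1
6 + 3 + 2 + 1 + 1 + 1 + 1
6 + 2 + 2 + 2 + 1 + 1 + 1
5 + 5 + 1 + 1 + 1 + 1 + 1
5 + 4 + 2 + 1 + 1 + 1 + 1
5 + 3 + 3 + 1 + 1 + 1 + 1
5 + 3 + 2 + 2 + 1 + 1 + 1
5 + 2 + 2 + 2 + 2 + 1 + 1
4 + 4 + 3 + 1 + 1 + 1 + 1
4 + 4 + 2 + 2 + 1 + 1 + 1
4 + 3 + 3 + 2 + 1 + 1 + 1
4 + 3 + 2 + 2 + 2 + 1 + 1
4 + 2 + 2 + 2 + 2 + 2 + 1
3 + 3 + 3 + 3 + 1 + 1 + 1
3 + 3 + 3 + 2 + 2 + 1 + 1
3 + 3 + 2 + 2 + 2 + 2 + 1
3 + 2 + 2 + 2 + 2 + 2 + 2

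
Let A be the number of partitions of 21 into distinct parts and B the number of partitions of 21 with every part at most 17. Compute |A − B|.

709

Partitions of 21 into distinct parts: 76.
Partitions of 21 with every part at most 17: 785.
|76 − 785| = 709.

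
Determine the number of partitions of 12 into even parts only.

11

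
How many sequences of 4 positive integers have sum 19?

816

By stars and bars with positive parts, the count is C(18,3) = 816.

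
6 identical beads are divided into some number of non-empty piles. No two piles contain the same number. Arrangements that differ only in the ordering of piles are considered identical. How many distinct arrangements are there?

4

Listing the qualifying partitions of 6:
6
5 + 1
4 + 2
3 + 2 + 1
Counting gives 4.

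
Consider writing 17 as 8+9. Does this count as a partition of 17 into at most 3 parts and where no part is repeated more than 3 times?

The parts sum to 17, and the condition 'there are at most 3 summands' holds; the condition 'no summand is used more than 3 times' holds.

Yes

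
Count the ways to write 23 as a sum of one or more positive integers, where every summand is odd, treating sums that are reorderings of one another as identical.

104

There are 104 such partitions.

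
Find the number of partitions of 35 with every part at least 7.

There are too many to list fully; the first 12 (by largest part) are:
35
28+7
27+8
26+9
25+10
24+11
23+12
22+13
21+14
21+7+7
20+15
20+8+7
…and 36 more, for 48 total.

48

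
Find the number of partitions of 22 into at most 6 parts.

391

Counting exhaustively, 391 partitions satisfy the conditions.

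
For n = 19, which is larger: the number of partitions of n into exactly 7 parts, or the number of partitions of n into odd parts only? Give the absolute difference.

11

Partitions of 19 into exactly 7 parts: 65.
Partitions of 19 into odd parts only: 54.
|65 − 54| = 11.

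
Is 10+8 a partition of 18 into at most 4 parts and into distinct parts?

The parts sum to 18, and the condition 'there are at most 4 summands' holds; the condition 'all summands are distinct' holds.

Yes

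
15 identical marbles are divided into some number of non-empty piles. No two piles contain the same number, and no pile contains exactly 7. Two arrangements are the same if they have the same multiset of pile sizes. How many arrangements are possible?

They are:
15
14, 1
13, 2
12, 3
12, 2, 1
11, 4
11, 3, 1
10, 5
10, 4, 1
10, 3, 2
9, 6
9, 5, 1
9, 4, 2
9, 3, 2, 1
8, 6, 1
8, 5, 2
8, 4, 3
8, 4, 2, 1
6, 5, 4
6, 5, 3, 1
6, 4, 3, 2
5, 4, 3, 2, 1

22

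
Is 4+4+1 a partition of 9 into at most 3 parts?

Yes

The parts sum to 9, and the condition 'there are at most 3 summands' holds.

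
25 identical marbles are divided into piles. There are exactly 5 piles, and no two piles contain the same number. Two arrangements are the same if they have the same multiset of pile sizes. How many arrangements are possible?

30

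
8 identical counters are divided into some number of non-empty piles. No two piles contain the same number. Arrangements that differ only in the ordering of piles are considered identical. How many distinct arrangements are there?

The partitions of 8 that satisfy the conditions:
8
1+7
2+6
3+5
1+2+5
1+3+4
Counting gives 6.

6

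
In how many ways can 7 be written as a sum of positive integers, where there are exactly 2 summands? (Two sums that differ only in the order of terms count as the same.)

3

They are:
6+1
5+2
4+3
That's 3 in total.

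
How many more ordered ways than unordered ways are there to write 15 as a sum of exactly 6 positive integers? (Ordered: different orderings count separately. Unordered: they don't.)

Ordered (compositions into 6 parts): C(14,5) = 2002.
Partitions of 15 into exactly 6 parts: 26.
Difference: 2002 − 26 = 1976.

1976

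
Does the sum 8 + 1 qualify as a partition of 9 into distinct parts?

Yes

The parts sum to 9, and the condition 'all summands are distinct' holds.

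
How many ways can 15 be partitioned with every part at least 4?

8

The partitions of 15 that satisfy the conditions:
15
11+4
10+5
9+6
8+7
7+4+4
6+5+4
5+5+5
That's 8 in total.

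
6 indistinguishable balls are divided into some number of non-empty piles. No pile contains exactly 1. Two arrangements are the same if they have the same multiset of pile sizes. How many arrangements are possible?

They are:
6
2,4
3,3
2,2,2

4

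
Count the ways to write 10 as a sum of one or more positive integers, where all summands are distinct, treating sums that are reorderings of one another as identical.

10

Enumerating:
10
9, 1
8, 2
7, 3
7, 2, 1
6, 4
6, 3, 1
5, 4, 1
5, 3, 2
4, 3, 2, 1
That's 10 in total.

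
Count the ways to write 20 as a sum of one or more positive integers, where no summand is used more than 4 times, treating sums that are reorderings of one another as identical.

409

Counting exhaustively, 409 partitions satisfy the conditions.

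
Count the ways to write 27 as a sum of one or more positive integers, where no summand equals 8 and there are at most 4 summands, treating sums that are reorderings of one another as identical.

185

Enumerating by decreasing first part gives 185 partitions in all.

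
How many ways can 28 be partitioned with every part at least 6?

A partial list (first 12 by largest part):
28
6 + 22
7 + 21
8 + 20
9 + 19
10 + 18
11 + 17
12 + 16
6 + 6 + 16
13 + 15
6 + 7 + 15
14 + 14
…and 17 more, for 29 total.

29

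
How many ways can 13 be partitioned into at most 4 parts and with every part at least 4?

Listing the qualifying partitions of 13:
13
9,4
8,5
7,6
5,4,4
Counting gives 5.

5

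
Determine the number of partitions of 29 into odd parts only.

Enumerating by decreasing first part gives 256 partitions in all.

256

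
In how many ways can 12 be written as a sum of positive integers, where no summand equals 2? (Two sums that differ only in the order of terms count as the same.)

A partial list (first 12 by largest part):
12
11 + 1
10 + 1 + 1
9 + 3
9 + 1 + 1 + 1
8 + 4
8 + 3 + 1
8 + 1 + 1 + 1 + 1
7 + 5
7 + 4 + 1
7 + 3 + 1 + 1
7 + 1 + 1 + 1 + 1 + 1
…and 23 more, for 35 total.

35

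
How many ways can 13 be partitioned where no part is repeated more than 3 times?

64

There are too many to list fully; the first 12 (by largest part) are:
13
12,1
11,2
11,1,1
10,3
10,2,1
10,1,1,1
9,4
9,3,1
9,2,2
9,2,1,1
8,5
…and 52 more, for 64 total.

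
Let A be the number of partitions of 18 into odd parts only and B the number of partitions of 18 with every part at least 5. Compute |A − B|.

Partitions of 18 into odd parts only: 46.
Partitions of 18 with every part at least 5: 9.
|46 − 9| = 37.

37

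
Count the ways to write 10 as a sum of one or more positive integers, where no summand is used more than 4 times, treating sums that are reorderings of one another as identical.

There are too many to list fully; the first 12 (by largest part) are:
10
1 + 9
2 + 8
1 + 1 + 8
3 + 7
1 + 2 + 7
1 + 1 + 1 + 7
4 + 6
1 + 3 + 6
2 + 2 + 6
1 + 1 + 2 + 6
1 + 1 + 1 + 1 + 6
…and 22 more, for 34 total.

34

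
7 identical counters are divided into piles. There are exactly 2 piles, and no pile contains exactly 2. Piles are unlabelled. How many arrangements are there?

The partitions of 7 that satisfy the conditions:
6+1
4+3
Counting gives 2.

2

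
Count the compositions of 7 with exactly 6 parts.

Equivalently, choose which 5 of the 6 gaps become plus signs: C(6,5) = 6.

6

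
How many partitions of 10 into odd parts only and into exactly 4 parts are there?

3

Listing the qualifying partitions of 10:
7 + 1 + 1 + 1
5 + 3 + 1 + 1
3 + 3 + 3 + 1
Counting gives 3.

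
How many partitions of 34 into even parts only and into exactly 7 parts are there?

There are too many to list fully; the first 12 (by largest part) are:
2 + 2 + 2 + 2 + 2 + 2 + 22
2 + 2 + 2 + 2 + 2 + 4 + 20
2 + 2 + 2 + 2 + 2 + 6 + 18
2 + 2 + 2 + 2 + 4 + 4 + 18
2 + 2 + 2 + 2 + 2 + 8 + 16
2 + 2 + 2 + 2 + 4 + 6 + 16
2 + 2 + 2 + 4 + 4 + 4 + 16
2 + 2 + 2 + 2 + 2 + 10 + 14
2 + 2 + 2 + 2 + 4 + 8 + 14
2 + 2 + 2 + 2 + 6 + 6 + 14
2 + 2 + 2 + 4 + 4 + 6 + 14
2 + 2 + 4 + 4 + 4 + 4 + 14
…and 26 more, for 38 total.

38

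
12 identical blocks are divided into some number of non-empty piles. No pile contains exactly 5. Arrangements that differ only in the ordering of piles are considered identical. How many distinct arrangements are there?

There are too many to list fully; the first 12 (by largest part) are:
12
11+1
10+2
10+1+1
9+3
9+2+1
9+1+1+1
8+4
8+3+1
8+2+2
8+2+1+1
8+1+1+1+1
…and 50 more, for 62 total.

62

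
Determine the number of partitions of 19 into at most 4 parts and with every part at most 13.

Counting exhaustively, 78 partitions satisfy the conditions.

78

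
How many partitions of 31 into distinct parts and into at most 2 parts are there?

They are:
31
1, 30
2, 29
3, 28
4, 27
5, 26
6, 25
7, 24
8, 23
9, 22
10, 21
11, 20
12, 19
13, 18
14, 17
15, 16

16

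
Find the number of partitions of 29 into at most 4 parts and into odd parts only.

22

Enumerating:
29
1,1,27
1,3,25
1,5,23
3,3,23
1,7,21
3,5,21
1,9,19
3,7,19
5,5,19
1,11,17
3,9,17
5,7,17
1,13,15
3,11,15
5,9,15
7,7,15
3,13,13
5,11,13
7,9,13
7,11,11
9,9,11
That's 22 in total.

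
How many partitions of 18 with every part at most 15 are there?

381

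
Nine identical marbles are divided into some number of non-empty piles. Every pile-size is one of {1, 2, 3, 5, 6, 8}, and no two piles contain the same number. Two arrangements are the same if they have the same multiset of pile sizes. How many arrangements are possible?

4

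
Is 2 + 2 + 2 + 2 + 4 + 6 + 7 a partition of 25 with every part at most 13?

The parts sum to 25, and the condition 'no summand exceeds 13' holds.

Yes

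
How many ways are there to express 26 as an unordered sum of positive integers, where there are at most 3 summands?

70

There are too many to list fully; the first 12 (by largest part) are:
26
25, 1
24, 2
24, 1, 1
23, 3
23, 2, 1
22, 4
22, 3, 1
22, 2, 2
21, 5
21, 4, 1
21, 3, 2
…and 58 more, for 70 total.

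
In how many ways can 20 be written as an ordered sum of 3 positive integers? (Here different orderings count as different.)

Equivalently, choose which 2 of the 19 gaps become plus signs: C(19,2) = 171.

171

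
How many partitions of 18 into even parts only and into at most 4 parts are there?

They are:
18
16,2
14,4
14,2,2
12,6
12,4,2
12,2,2,2
10,8
10,6,2
10,4,4
10,4,2,2
8,8,2
8,6,4
8,6,2,2
8,4,4,2
6,6,6
6,6,4,2
6,4,4,4
That's 18 in total.

18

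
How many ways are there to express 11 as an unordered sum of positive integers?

A partial list (first 12 by largest part):
11
10,1
9,2
9,1,1
8,3
8,2,1
8,1,1,1
7,4
7,3,1
7,2,2
7,2,1,1
7,1,1,1,1
…and 44 more, for 56 total.

56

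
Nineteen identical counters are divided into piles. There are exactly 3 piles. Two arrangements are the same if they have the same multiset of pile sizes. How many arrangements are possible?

30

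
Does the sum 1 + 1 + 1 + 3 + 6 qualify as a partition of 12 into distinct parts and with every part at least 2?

No

The parts sum to 12, and the condition 'all summands are distinct' is violated.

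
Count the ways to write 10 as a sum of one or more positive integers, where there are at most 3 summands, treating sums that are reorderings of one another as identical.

They are:
10
9 + 1
8 + 2
8 + 1 + 1
7 + 3
7 + 2 + 1
6 + 4
6 + 3 + 1
6 + 2 + 2
5 + 5
5 + 4 + 1
5 + 3 + 2
4 + 4 + 2
4 + 3 + 3

14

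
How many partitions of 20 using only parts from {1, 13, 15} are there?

The partitions of 20 that satisfy the conditions:
1,1,1,1,1,15
1,1,1,1,1,1,1,13
1,1,1,1,1,1,1,1,1,1,1,1,1,1,1,1,1,1,1,1

3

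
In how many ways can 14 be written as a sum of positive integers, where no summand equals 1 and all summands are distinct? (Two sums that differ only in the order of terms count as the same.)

The partitions of 14 that satisfy the conditions:
14
12 + 2
11 + 3
10 + 4
9 + 5
9 + 3 + 2
8 + 6
8 + 4 + 2
7 + 5 + 2
7 + 4 + 3
6 + 5 + 3
5 + 4 + 3 + 2

12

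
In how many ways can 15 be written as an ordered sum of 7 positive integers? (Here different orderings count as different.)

3003

Equivalently, choose which 6 of the 14 gaps become plus signs: C(14,6) = 3003.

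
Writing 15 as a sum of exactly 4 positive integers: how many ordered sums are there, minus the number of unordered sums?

337

Ordered (compositions into 4 parts): C(14,3) = 364.
Unordered (partitions into 4 parts): 27.
Difference: 364 − 27 = 337.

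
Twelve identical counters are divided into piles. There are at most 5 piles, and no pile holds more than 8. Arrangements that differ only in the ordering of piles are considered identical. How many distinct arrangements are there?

A partial list (first 12 by largest part):
8, 4
8, 3, 1
8, 2, 2
8, 2, 1, 1
8, 1, 1, 1, 1
7, 5
7, 4, 1
7, 3, 2
7, 3, 1, 1
7, 2, 2, 1
7, 2, 1, 1, 1
6, 6
…and 28 more, for 40 total.

40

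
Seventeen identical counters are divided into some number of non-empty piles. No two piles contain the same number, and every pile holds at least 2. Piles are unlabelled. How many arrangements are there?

Listing the qualifying partitions of 17:
17
15, 2
14, 3
13, 4
12, 5
12, 3, 2
11, 6
11, 4, 2
10, 7
10, 5, 2
10, 4, 3
9, 8
9, 6, 2
9, 5, 3
8, 7, 2
8, 6, 3
8, 5, 4
8, 4, 3, 2
7, 6, 4
7, 5, 3, 2
6, 5, 4, 2

21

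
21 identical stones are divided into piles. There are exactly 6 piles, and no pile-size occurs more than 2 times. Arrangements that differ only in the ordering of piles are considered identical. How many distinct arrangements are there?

44

There are too many to list fully; the first 12 (by largest part) are:
12+3+2+2+1+1
11+4+2+2+1+1
11+3+3+2+1+1
10+5+2+2+1+1
10+4+3+2+1+1
10+3+3+2+2+1
9+6+2+2+1+1
9+5+3+2+1+1
9+4+4+2+1+1
9+4+3+3+1+1
9+4+3+2+2+1
8+7+2+2+1+1
…and 32 more, for 44 total.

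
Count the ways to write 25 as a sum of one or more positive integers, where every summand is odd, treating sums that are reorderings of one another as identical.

142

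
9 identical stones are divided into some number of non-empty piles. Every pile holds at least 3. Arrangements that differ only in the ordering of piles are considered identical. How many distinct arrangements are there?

4

They are:
9
6+3
5+4
3+3+3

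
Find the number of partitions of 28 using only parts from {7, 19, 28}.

2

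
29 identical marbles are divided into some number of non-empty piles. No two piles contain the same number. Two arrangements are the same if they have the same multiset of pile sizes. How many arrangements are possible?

256

A full systematic count gives 256.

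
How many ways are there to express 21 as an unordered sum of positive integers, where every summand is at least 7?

Enumerating:
21
14+7
13+8
12+9
11+10
7+7+7
That's 6 in total.

6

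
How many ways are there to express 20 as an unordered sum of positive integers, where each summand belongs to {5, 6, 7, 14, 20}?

Listing the qualifying partitions of 20:
20
14,6
7,7,6
5,5,5,5
That's 4 in total.

4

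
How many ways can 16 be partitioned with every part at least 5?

6

Enumerating:
16
5, 11
6, 10
7, 9
8, 8
5, 5, 6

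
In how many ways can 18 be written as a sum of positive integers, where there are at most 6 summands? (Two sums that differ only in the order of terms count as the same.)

199

Enumerating by decreasing first part gives 199 partitions in all.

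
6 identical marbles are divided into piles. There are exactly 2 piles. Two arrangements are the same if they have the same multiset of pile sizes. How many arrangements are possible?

3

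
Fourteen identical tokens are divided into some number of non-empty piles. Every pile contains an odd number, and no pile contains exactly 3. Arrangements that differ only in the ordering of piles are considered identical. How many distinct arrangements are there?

10

The partitions of 14 that satisfy the conditions:
13,1
11,1,1,1
9,5
9,1,1,1,1,1
7,7
7,5,1,1
7,1,1,1,1,1,1,1
5,5,1,1,1,1
5,1,1,1,1,1,1,1,1,1
1,1,1,1,1,1,1,1,1,1,1,1,1,1
Counting gives 10.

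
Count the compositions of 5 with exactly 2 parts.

By stars and bars with positive parts, the count is C(4,1) = 4.

4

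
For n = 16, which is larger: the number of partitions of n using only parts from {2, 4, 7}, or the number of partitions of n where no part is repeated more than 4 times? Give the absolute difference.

158

Partitions of 16 using only parts from {2, 4, 7}: 6.
Partitions of 16 where no part is repeated more than 4 times: 164.
|6 − 164| = 158.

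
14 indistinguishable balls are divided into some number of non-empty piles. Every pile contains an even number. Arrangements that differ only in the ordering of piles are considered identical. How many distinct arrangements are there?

Listing the qualifying partitions of 14:
14
12,2
10,4
10,2,2
8,6
8,4,2
8,2,2,2
6,6,2
6,4,4
6,4,2,2
6,2,2,2,2
4,4,4,2
4,4,2,2,2
4,2,2,2,2,2
2,2,2,2,2,2,2
Counting gives 15.

15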